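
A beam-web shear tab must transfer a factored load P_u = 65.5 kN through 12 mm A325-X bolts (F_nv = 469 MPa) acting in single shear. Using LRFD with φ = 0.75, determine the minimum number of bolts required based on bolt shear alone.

2 bolts

A_b = π·12²/4 = 113.1 mm².
Per-bolt design strength φR_n = 0.75 × 469 × 113.1 × 1 / 1000 = 39.78 kN.
n ≥ 65.5 / 39.78 = 1.646 → use 2 bolts.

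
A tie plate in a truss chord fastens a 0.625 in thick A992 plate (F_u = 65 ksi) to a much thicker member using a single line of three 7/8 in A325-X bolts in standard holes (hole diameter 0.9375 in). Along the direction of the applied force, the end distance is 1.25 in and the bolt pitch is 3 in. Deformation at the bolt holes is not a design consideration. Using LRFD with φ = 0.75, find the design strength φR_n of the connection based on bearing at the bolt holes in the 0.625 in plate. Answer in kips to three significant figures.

196 kips

Per bolt r_n = 1.5 l_c t F_u ≤ 3.0 d t F_u; upper limit = 3.0 × 0.875 × 0.625 × 65 = 106.6 kips.
Edge bolt: l_c = 1.25 − 0.9375/2 = 0.7812 in → 1.5 × 0.7812 × 0.625 × 65 = 47.61 → r_n = 47.61 kips.
Interior bolts: l_c = 3 − 0.9375 = 2.062 in → 1.5 × 2.062 × 0.625 × 65 = 125.7 → r_n = 106.6 kips.
R_n = 1 × 47.61 + 2 × 106.6 = 260.9 kips.
Design strength φR_n = 0.75 × 260.9 = 196 kips.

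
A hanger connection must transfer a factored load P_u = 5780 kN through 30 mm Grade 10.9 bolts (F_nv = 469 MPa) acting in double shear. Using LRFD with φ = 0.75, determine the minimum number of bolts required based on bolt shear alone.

12 bolts

A_b = π·30²/4 = 706.9 mm².
Per-bolt design strength φR_n = 0.75 × 469 × 706.9 × 2 / 1000 = 497.3 kN.
n ≥ 5780 / 497.3 = 11.62 → use 12 bolts.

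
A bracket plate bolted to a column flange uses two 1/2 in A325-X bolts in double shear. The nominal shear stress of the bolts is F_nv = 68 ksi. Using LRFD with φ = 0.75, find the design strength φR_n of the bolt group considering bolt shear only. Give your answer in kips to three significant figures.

A_b = π × 0.5² / 4 = 0.1963 in².
R_n = F_nv · A_b · n · n_s = 68 × 0.1963 × 2 × 2 = 53.41 kips.
Design strength φR_n = 0.75 × 53.41 = 40.1 kips.

40.1 kips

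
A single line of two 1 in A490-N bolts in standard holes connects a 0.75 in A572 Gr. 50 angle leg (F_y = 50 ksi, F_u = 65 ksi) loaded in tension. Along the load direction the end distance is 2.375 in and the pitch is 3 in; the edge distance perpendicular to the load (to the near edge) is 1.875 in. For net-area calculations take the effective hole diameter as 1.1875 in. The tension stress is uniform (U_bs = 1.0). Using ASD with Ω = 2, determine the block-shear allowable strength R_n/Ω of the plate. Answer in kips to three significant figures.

Shear plane L_v = 2.375 + 1·3 = 5.375 in; A_gv = 5.375 × 0.75 = 4.031 in².
A_nv = (5.375 − 1.5·1.1875) × 0.75 = 2.695 in².
A_nt = (1.875 − 0.5·1.1875) × 0.75 = 0.9609 in².
0.6 F_u A_nv = 105.1 kips; 0.6 F_y A_gv = 120.9 kips → shear rupture governs the shear term.
R_n = 105.1 + 1.0 × 65 × 0.9609 = 167.6 kips.
Allowable strength R_n/Ω = 167.6 / 2 = 83.8 kips.

83.8 kips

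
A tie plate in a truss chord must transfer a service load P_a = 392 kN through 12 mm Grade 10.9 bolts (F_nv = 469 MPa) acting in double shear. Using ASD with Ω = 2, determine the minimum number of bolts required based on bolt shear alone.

A_b = π·12²/4 = 113.1 mm².
Per-bolt allowable strength R_n/Ω = 469 × 113.1 × 2 / 1000 / 2 = 53.04 kN.
n ≥ 392 / 53.04 = 7.39 → use 8 bolts.

8 bolts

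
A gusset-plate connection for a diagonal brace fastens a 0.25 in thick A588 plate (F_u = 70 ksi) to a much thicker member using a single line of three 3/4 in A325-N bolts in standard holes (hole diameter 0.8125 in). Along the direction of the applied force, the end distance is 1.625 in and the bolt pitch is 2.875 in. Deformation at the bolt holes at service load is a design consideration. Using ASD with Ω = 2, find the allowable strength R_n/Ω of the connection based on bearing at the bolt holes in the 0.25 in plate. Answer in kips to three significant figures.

Per bolt r_n = 1.2 l_c t F_u ≤ 2.4 d t F_u; upper limit = 2.4 × 0.75 × 0.25 × 70 = 31.5 kips.
Edge bolt: l_c = 1.625 − 0.8125/2 = 1.219 in → 1.2 × 1.219 × 0.25 × 70 = 25.59 → r_n = 25.59 kips.
Interior bolts: l_c = 2.875 − 0.8125 = 2.062 in → 1.2 × 2.062 × 0.25 × 70 = 43.31 → r_n = 31.5 kips.
R_n = 1 × 25.59 + 2 × 31.5 = 88.59 kips.
Allowable strength R_n/Ω = 88.59 / 2 = 44.3 kips.

44.3 kips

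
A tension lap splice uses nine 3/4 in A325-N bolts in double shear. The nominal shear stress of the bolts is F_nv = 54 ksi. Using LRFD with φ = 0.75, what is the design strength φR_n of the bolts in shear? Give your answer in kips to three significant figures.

A_b = π × 0.75² / 4 = 0.4418 in².
R_n = F_nv · A_b · n · n_s = 54 × 0.4418 × 9 × 2 = 429.4 kips.
Design strength φR_n = 0.75 × 429.4 = 322 kips.

322 kips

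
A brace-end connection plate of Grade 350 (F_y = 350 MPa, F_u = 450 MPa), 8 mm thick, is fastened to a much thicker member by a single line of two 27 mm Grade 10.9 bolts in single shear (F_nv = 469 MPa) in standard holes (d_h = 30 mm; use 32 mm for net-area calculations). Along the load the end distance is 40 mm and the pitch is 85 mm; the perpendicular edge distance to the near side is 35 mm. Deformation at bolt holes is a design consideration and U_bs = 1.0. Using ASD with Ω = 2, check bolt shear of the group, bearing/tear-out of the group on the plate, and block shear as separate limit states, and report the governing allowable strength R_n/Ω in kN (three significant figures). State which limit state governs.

117 kN (block shear governs)

Bolt shear: A_b = π·27²/4 = 572.6 mm²; R_n = 469 × 572.6 × 2 × 1 / 1000 = 537.1 kN → 537.1 / 2 = 269 kN.
Bearing: edge l_c = 25, r_n = 108 kN; interior l_c = 55, r_n = 233.3 kN; R_n = 108 + 1·233.3 = 341.3 kN → 171 kN.
Block shear: A_gv = 1000, A_nv = 616, A_nt = 152 mm²; R_n = min(0.6F_uA_nv, 0.6F_yA_gv) + U_bs·F_u·A_nt = 234.7 kN → 117 kN.
Block shear governs: 117 kN.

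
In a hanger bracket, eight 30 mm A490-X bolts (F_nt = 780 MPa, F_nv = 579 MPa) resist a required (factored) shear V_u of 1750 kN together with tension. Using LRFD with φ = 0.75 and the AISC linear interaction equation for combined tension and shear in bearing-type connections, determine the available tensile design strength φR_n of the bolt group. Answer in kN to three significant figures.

1940 kN

A_b = π·30²/4 = 706.9 mm²; f_rv = 1750 × 1000 / (8 × 706.9) = 309.5 MPa.
F'_nt = 1.3 F_nt − (F_nt / φF_nv) f_rv = 1.3·780 − (780/(0.75·579))·309.5 = 458.1 MPa, capped at F_nt → F'_nt = 458.1 MPa.
R_n = F'_nt · A_b · n = 458.1 × 706.9 × 8 / 1000 = 2591 kN.
Design strength φR_n = 0.75 × 2591 = 1940 kN.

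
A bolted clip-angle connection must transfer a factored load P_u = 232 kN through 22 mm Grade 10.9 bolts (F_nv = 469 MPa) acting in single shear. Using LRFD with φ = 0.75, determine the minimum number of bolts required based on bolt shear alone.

2 bolts

A_b = π·22²/4 = 380.1 mm².
Per-bolt design strength φR_n = 0.75 × 469 × 380.1 × 1 / 1000 = 133.7 kN.
n ≥ 232 / 133.7 = 1.735 → use 2 bolts.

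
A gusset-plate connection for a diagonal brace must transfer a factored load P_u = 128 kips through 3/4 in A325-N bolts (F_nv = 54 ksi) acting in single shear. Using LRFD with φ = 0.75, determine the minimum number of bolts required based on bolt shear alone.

8 bolts

A_b = π·0.75²/4 = 0.4418 in².
Per-bolt design strength φR_n = 0.75 × 54 × 0.4418 × 1 = 17.89 kips.
n ≥ 128 / 17.89 = 7.154 → use 8 bolts.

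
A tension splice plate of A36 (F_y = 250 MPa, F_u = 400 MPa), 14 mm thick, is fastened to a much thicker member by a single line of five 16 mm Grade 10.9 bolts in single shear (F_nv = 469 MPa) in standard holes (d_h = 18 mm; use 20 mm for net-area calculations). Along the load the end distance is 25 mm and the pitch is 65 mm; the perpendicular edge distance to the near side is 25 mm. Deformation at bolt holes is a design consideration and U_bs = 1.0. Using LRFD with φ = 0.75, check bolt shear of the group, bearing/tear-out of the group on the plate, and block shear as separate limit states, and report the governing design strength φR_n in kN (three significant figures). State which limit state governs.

354 kN (bolt shear governs)

Bolt shear: A_b = π·16²/4 = 201.1 mm²; R_n = 469 × 201.1 × 5 × 1 / 1000 = 471.5 kN → 0.75 × 471.5 = 354 kN.
Bearing: edge l_c = 16, r_n = 107.5 kN; interior l_c = 47, r_n = 215 kN; R_n = 107.5 + 4·215 = 967.7 kN → 726 kN.
Block shear: A_gv = 3990, A_nv = 2730, A_nt = 210 mm²; R_n = min(0.6F_uA_nv, 0.6F_yA_gv) + U_bs·F_u·A_nt = 682.5 kN → 512 kN.
Bolt shear governs: 354 kN.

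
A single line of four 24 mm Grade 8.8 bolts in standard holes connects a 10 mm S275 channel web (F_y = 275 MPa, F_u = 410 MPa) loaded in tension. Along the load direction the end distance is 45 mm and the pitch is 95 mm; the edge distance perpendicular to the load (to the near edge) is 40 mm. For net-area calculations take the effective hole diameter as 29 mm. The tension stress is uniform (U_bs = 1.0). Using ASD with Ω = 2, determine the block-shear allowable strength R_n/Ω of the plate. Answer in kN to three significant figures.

Shear plane L_v = 45 + 3·95 = 330 mm; A_gv = 330 × 10 = 3300 mm².
A_nv = (330 − 3.5·29) × 10 = 2285 mm².
A_nt = (40 − 0.5·29) × 10 = 255 mm².
0.6 F_u A_nv = 562.1 kN; 0.6 F_y A_gv = 544.5 kN → shear yielding governs the shear term.
R_n = 544.5 + 1.0 × 410 × 255 / 1000 = 649 kN.
Allowable strength R_n/Ω = 649 / 2 = 325 kN.

325 kN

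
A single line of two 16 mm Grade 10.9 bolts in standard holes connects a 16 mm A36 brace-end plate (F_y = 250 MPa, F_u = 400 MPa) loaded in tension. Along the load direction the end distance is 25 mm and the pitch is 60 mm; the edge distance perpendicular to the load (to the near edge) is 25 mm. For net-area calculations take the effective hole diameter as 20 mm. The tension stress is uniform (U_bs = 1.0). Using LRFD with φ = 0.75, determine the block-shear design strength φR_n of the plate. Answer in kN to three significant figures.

225 kN

Shear plane L_v = 25 + 1·60 = 85 mm; A_gv = 85 × 16 = 1360 mm².
A_nv = (85 − 1.5·20) × 16 = 880 mm².
A_nt = (25 − 0.5·20) × 16 = 240 mm².
0.6 F_u A_nv = 211.2 kN; 0.6 F_y A_gv = 204 kN → shear yielding governs the shear term.
R_n = 204 + 1.0 × 400 × 240 / 1000 = 300 kN.
Design strength φR_n = 0.75 × 300 = 225 kN.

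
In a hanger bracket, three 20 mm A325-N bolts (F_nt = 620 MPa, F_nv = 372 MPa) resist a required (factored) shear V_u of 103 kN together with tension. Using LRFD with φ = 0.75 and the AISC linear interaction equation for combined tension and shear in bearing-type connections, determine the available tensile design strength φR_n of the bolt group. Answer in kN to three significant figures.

398 kN

A_b = π·20²/4 = 314.2 mm²; f_rv = 103 × 1000 / (3 × 314.2) = 109.3 MPa.
F'_nt = 1.3 F_nt − (F_nt / φF_nv) f_rv = 1.3·620 − (620/(0.75·372))·109.3 = 563.1 MPa, capped at F_nt → F'_nt = 563.1 MPa.
R_n = F'_nt · A_b · n = 563.1 × 314.2 × 3 / 1000 = 530.7 kN.
Design strength φR_n = 0.75 × 530.7 = 398 kN.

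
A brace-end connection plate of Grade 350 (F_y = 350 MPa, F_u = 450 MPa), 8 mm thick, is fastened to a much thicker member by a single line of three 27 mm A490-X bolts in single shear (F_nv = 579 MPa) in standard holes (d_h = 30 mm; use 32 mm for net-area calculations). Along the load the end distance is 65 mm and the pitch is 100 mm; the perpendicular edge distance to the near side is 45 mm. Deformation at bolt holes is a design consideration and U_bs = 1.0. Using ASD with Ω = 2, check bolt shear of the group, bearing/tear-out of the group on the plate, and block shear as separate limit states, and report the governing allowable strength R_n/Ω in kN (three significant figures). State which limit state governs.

252 kN (block shear governs)

Bolt shear: A_b = π·27²/4 = 572.6 mm²; R_n = 579 × 572.6 × 3 × 1 / 1000 = 994.5 kN → 994.5 / 2 = 497 kN.
Bearing: edge l_c = 50, r_n = 216 kN; interior l_c = 70, r_n = 233.3 kN; R_n = 216 + 2·233.3 = 682.6 kN → 341 kN.
Block shear: A_gv = 2120, A_nv = 1480, A_nt = 232 mm²; R_n = min(0.6F_uA_nv, 0.6F_yA_gv) + U_bs·F_u·A_nt = 504 kN → 252 kN.
Block shear governs: 252 kN.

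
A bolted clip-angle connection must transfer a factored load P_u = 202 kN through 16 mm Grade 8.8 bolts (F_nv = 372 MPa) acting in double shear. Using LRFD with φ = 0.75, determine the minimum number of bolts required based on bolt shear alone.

A_b = π·16²/4 = 201.1 mm².
Per-bolt design strength φR_n = 0.75 × 372 × 201.1 × 2 / 1000 = 112.2 kN.
n ≥ 202 / 112.2 = 1.8 → use 2 bolts.

2 bolts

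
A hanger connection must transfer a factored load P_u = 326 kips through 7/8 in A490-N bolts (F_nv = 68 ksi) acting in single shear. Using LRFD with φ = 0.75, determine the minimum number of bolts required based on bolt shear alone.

A_b = π·0.875²/4 = 0.6013 in².
Per-bolt design strength φR_n = 0.75 × 68 × 0.6013 × 1 = 30.67 kips.
n ≥ 326 / 30.67 = 10.63 → use 11 bolts.

11 bolts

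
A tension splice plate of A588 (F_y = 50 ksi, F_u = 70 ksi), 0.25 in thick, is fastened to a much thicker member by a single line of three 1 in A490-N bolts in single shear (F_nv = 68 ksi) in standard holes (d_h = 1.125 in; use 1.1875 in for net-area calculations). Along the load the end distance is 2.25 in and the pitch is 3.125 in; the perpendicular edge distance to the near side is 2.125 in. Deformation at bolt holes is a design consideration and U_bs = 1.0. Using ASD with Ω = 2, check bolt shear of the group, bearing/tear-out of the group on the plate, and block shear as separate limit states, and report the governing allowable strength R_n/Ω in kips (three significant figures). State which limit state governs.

42.4 kips (block shear governs)

Bolt shear: A_b = π·1²/4 = 0.7854 in²; R_n = 68 × 0.7854 × 3 × 1 = 160.2 kips → 160.2 / 2 = 80.1 kips.
Bearing: edge l_c = 1.688, r_n = 35.44 kips; interior l_c = 2, r_n = 42 kips; R_n = 35.44 + 2·42 = 119.4 kips → 59.7 kips.
Block shear: A_gv = 2.125, A_nv = 1.383, A_nt = 0.3828 in²; R_n = min(0.6F_uA_nv, 0.6F_yA_gv) + U_bs·F_u·A_nt = 84.88 kips → 42.4 kips.
Block shear governs: 42.4 kips.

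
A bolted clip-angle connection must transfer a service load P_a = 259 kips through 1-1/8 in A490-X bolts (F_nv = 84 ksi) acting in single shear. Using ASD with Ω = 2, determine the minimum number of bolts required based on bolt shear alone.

A_b = π·1.125²/4 = 0.994 in².
Per-bolt allowable strength R_n/Ω = 84 × 0.994 × 1 / 2 = 41.75 kips.
n ≥ 259 / 41.75 = 6.204 → use 7 bolts.

7 bolts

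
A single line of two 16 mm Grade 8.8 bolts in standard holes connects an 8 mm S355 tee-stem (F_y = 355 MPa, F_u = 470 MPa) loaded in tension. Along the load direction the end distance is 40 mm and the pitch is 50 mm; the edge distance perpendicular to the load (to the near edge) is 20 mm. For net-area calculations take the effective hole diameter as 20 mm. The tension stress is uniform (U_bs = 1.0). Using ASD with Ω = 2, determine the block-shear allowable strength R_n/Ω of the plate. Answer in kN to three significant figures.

86.5 kN

Shear plane L_v = 40 + 1·50 = 90 mm; A_gv = 90 × 8 = 720 mm².
A_nv = (90 − 1.5·20) × 8 = 480 mm².
A_nt = (20 − 0.5·20) × 8 = 80 mm².
0.6 F_u A_nv = 135.4 kN; 0.6 F_y A_gv = 153.4 kN → shear rupture governs the shear term.
R_n = 135.4 + 1.0 × 470 × 80 / 1000 = 173 kN.
Allowable strength R_n/Ω = 173 / 2 = 86.5 kN.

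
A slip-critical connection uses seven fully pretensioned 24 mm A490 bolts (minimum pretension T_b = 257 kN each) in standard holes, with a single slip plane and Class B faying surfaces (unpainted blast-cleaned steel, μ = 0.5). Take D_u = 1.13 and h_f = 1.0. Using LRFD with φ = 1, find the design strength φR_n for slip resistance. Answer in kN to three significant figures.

1020 kN

R_n = μ · D_u · h_f · T_b · n_s · n_b = 0.5 × 1.13 × 1.0 × 257 × 1 × 7 = 1016 kN.
Design strength φR_n = 1 × 1016 = 1020 kN.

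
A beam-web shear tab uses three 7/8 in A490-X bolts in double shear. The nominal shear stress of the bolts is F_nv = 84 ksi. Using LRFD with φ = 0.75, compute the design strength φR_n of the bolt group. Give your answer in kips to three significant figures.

A_b = π × 0.875² / 4 = 0.6013 in².
R_n = F_nv · A_b · n · n_s = 84 × 0.6013 × 3 × 2 = 303.1 kips.
Design strength φR_n = 0.75 × 303.1 = 227 kips.

227 kips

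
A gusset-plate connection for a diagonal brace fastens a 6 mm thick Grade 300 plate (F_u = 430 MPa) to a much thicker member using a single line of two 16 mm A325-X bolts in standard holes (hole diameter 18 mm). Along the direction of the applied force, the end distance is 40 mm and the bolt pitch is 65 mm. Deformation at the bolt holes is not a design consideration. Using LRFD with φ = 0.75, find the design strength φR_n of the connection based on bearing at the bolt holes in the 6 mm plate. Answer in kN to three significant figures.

183 kN

Per bolt r_n = 1.5 l_c t F_u ≤ 3.0 d t F_u; upper limit = 3.0 × 16 × 6 × 430 / 1000 = 123.8 kN.
Edge bolt: l_c = 40 − 18/2 = 31 mm → 1.5 × 31 × 6 × 430 / 1000 = 120 → r_n = 120 kN.
Interior bolts: l_c = 65 − 18 = 47 mm → 1.5 × 47 × 6 × 430 / 1000 = 181.9 → r_n = 123.8 kN.
R_n = 1 × 120 + 1 × 123.8 = 243.8 kN.
Design strength φR_n = 0.75 × 243.8 = 183 kN.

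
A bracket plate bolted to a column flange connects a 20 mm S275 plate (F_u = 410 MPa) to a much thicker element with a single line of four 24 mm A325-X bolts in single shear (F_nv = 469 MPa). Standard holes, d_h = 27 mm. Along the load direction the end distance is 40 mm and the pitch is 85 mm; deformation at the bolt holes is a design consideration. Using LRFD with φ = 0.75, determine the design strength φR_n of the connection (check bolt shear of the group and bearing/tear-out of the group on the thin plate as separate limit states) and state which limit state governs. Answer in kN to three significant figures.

637 kN (bolt shear governs)

Bolt shear: A_b = π·24²/4 = 452.4 mm²; R_n = 469 × 452.4 × 4 × 1 / 1000 = 848.7 kN → 0.75 × 848.7 = 637 kN.
Bearing (1.2 l_c t F_u ≤ 2.4 d t F_u): upper limit = 2.4·24·20·410 / 1000 = 472.3 kN.
  Edge l_c = 40 − 27/2 = 26.5 → r_n = 260.8 kN; interior l_c = 85 − 27 = 58 → r_n = 472.3 kN.
  R_n,bearing = 1·260.8 + 3·472.3 = 1678 kN → 0.75 × 1678 = 1260 kN.
Bolt shear governs: 637 kN.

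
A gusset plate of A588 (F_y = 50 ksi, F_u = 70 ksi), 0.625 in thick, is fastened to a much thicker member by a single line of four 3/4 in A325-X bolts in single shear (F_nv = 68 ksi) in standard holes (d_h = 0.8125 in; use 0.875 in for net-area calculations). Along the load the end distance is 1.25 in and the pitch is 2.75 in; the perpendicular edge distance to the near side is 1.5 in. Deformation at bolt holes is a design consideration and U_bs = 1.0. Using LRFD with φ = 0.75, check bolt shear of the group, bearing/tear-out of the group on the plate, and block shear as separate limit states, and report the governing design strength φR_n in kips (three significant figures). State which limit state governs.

90.1 kips (bolt shear governs)

Bolt shear: A_b = π·0.75²/4 = 0.4418 in²; R_n = 68 × 0.4418 × 4 × 1 = 120.2 kips → 0.75 × 120.2 = 90.1 kips.
Bearing: edge l_c = 0.8438, r_n = 44.3 kips; interior l_c = 1.938, r_n = 78.75 kips; R_n = 44.3 + 3·78.75 = 280.5 kips → 210 kips.
Block shear: A_gv = 5.938, A_nv = 4.023, A_nt = 0.6641 in²; R_n = min(0.6F_uA_nv, 0.6F_yA_gv) + U_bs·F_u·A_nt = 215.5 kips → 162 kips.
Bolt shear governs: 90.1 kips.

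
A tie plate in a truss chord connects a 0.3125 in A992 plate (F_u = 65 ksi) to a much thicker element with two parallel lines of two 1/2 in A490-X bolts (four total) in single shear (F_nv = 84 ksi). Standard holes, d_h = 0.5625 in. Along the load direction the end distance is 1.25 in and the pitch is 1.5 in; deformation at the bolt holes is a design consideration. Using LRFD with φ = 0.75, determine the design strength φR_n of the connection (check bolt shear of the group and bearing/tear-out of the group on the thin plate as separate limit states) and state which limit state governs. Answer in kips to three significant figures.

49.5 kips (bolt shear governs)

Bolt shear: A_b = π·0.5²/4 = 0.1963 in²; R_n = 84 × 0.1963 × 4 × 1 = 65.97 kips → 0.75 × 65.97 = 49.5 kips.
Bearing (1.2 l_c t F_u ≤ 2.4 d t F_u): upper limit = 2.4·0.5·0.3125·65 = 24.38 kips.
  Edge l_c = 1.25 − 0.5625/2 = 0.9688 → r_n = 23.61 kips; interior l_c = 1.5 − 0.5625 = 0.9375 → r_n = 22.85 kips.
  R_n,bearing = 2·23.61 + 2·22.85 = 92.93 kips → 0.75 × 92.93 = 69.7 kips.
Bolt shear governs: 49.5 kips.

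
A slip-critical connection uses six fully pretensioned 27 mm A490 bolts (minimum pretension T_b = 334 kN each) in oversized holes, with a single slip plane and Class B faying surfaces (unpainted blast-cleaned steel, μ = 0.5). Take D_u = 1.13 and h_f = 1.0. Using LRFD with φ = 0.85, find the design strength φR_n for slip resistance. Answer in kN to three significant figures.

R_n = μ · D_u · h_f · T_b · n_s · n_b = 0.5 × 1.13 × 1.0 × 334 × 1 × 6 = 1132 kN.
Design strength φR_n = 0.85 × 1132 = 962 kN.

962 kN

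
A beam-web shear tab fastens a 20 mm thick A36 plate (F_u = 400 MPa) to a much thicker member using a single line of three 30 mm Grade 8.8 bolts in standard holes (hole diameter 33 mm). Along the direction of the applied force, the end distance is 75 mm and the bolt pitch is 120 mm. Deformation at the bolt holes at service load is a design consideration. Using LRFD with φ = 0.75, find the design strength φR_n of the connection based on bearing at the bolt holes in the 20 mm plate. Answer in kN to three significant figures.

1290 kN

Per bolt r_n = 1.2 l_c t F_u ≤ 2.4 d t F_u; upper limit = 2.4 × 30 × 20 × 400 / 1000 = 576 kN.
Edge bolt: l_c = 75 − 33/2 = 58.5 mm → 1.2 × 58.5 × 20 × 400 / 1000 = 561.6 → r_n = 561.6 kN.
Interior bolts: l_c = 120 − 33 = 87 mm → 1.2 × 87 × 20 × 400 / 1000 = 835.2 → r_n = 576 kN.
R_n = 1 × 561.6 + 2 × 576 = 1714 kN.
Design strength φR_n = 0.75 × 1714 = 1290 kN.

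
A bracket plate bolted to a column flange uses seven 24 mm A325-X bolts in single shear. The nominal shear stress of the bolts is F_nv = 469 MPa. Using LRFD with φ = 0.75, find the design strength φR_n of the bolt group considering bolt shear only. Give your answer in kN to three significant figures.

A_b = π × 24² / 4 = 452.4 mm².
R_n = F_nv · A_b · n · n_s = 469 × 452.4 × 7 × 1 / 1000 = 1485 kN.
Design strength φR_n = 0.75 × 1485 = 1110 kN.

1110 kN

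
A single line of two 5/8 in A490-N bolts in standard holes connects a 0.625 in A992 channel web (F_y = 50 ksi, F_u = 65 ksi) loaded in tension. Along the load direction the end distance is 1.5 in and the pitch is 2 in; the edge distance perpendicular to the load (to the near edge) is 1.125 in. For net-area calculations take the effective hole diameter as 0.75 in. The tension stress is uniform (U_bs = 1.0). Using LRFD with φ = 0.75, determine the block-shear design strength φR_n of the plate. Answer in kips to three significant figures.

Shear plane L_v = 1.5 + 1·2 = 3.5 in; A_gv = 3.5 × 0.625 = 2.188 in².
A_nv = (3.5 − 1.5·0.75) × 0.625 = 1.484 in².
A_nt = (1.125 − 0.5·0.75) × 0.625 = 0.4688 in².
0.6 F_u A_nv = 57.89 kips; 0.6 F_y A_gv = 65.62 kips → shear rupture governs the shear term.
R_n = 57.89 + 1.0 × 65 × 0.4688 = 88.36 kips.
Design strength φR_n = 0.75 × 88.36 = 66.3 kips.

66.3 kips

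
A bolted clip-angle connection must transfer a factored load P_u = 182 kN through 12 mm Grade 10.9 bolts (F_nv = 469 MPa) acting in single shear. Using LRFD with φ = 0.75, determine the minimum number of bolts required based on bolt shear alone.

5 bolts

A_b = π·12²/4 = 113.1 mm².
Per-bolt design strength φR_n = 0.75 × 469 × 113.1 × 1 / 1000 = 39.78 kN.
n ≥ 182 / 39.78 = 4.575 → use 5 bolts.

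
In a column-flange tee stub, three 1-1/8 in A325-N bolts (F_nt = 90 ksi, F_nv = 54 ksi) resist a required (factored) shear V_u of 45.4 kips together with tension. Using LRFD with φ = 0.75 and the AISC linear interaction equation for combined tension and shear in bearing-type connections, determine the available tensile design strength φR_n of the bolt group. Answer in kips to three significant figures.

A_b = π·1.125²/4 = 0.994 in²; f_rv = 45.4 / (3 × 0.994) = 15.22 ksi.
F'_nt = 1.3 F_nt − (F_nt / φF_nv) f_rv = 1.3·90 − (90/(0.75·54))·15.22 = 83.17 ksi, capped at F_nt → F'_nt = 83.17 ksi.
R_n = F'_nt · A_b · n = 83.17 × 0.994 × 3 = 248 kips.
Design strength φR_n = 0.75 × 248 = 186 kips.

186 kips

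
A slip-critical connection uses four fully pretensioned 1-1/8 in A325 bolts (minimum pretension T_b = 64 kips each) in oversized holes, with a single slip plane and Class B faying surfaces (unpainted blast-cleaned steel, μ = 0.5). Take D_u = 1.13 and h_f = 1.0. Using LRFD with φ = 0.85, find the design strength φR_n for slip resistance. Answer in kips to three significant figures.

R_n = μ · D_u · h_f · T_b · n_s · n_b = 0.5 × 1.13 × 1.0 × 64 × 1 × 4 = 144.6 kips.
Design strength φR_n = 0.85 × 144.6 = 123 kips.

123 kips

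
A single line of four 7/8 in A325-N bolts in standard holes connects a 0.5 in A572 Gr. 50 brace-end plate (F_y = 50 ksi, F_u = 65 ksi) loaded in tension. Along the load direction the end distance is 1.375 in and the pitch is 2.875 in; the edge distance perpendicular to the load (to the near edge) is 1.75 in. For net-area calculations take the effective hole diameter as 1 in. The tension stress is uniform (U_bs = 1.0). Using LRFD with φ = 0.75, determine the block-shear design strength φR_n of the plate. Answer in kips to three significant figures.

Shear plane L_v = 1.375 + 3·2.875 = 10 in; A_gv = 10 × 0.5 = 5 in².
A_nv = (10 − 3.5·1) × 0.5 = 3.25 in².
A_nt = (1.75 − 0.5·1) × 0.5 = 0.625 in².
0.6 F_u A_nv = 126.8 kips; 0.6 F_y A_gv = 150 kips → shear rupture governs the shear term.
R_n = 126.8 + 1.0 × 65 × 0.625 = 167.4 kips.
Design strength φR_n = 0.75 × 167.4 = 126 kips.

126 kips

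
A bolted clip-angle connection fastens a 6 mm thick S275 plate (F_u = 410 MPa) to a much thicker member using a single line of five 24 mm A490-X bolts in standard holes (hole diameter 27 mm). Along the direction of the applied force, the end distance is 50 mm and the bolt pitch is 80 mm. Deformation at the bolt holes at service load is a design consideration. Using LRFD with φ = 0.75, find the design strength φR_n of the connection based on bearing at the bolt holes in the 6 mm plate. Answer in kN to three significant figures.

506 kN

Per bolt r_n = 1.2 l_c t F_u ≤ 2.4 d t F_u; upper limit = 2.4 × 24 × 6 × 410 / 1000 = 141.7 kN.
Edge bolt: l_c = 50 − 27/2 = 36.5 mm → 1.2 × 36.5 × 6 × 410 / 1000 = 107.7 → r_n = 107.7 kN.
Interior bolts: l_c = 80 − 27 = 53 mm → 1.2 × 53 × 6 × 410 / 1000 = 156.5 → r_n = 141.7 kN.
R_n = 1 × 107.7 + 4 × 141.7 = 674.5 kN.
Design strength φR_n = 0.75 × 674.5 = 506 kN.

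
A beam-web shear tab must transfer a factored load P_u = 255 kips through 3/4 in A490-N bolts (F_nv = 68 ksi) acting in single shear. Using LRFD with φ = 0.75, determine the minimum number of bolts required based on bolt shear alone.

12 bolts

A_b = π·0.75²/4 = 0.4418 in².
Per-bolt design strength φR_n = 0.75 × 68 × 0.4418 × 1 = 22.53 kips.
n ≥ 255 / 22.53 = 11.32 → use 12 bolts.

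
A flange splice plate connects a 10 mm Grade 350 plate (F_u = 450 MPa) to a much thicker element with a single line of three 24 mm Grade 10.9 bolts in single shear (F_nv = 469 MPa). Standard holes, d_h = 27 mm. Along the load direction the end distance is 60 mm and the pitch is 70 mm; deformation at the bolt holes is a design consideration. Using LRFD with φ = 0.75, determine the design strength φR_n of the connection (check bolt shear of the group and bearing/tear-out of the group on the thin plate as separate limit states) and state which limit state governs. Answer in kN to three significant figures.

477 kN (bolt shear governs)

Bolt shear: A_b = π·24²/4 = 452.4 mm²; R_n = 469 × 452.4 × 3 × 1 / 1000 = 636.5 kN → 0.75 × 636.5 = 477 kN.
Bearing (1.2 l_c t F_u ≤ 2.4 d t F_u): upper limit = 2.4·24·10·450 / 1000 = 259.2 kN.
  Edge l_c = 60 − 27/2 = 46.5 → r_n = 251.1 kN; interior l_c = 70 − 27 = 43 → r_n = 232.2 kN.
  R_n,bearing = 1·251.1 + 2·232.2 = 715.5 kN → 0.75 × 715.5 = 537 kN.
Bolt shear governs: 477 kN.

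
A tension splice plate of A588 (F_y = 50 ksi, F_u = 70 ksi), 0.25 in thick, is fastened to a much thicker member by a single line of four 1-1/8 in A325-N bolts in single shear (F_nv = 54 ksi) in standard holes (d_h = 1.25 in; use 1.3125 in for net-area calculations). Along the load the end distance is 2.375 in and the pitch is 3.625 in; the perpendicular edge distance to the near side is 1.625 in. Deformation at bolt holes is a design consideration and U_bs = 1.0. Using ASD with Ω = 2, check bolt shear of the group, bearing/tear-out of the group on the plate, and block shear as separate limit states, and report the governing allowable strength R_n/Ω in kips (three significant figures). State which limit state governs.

Bolt shear: A_b = π·1.125²/4 = 0.994 in²; R_n = 54 × 0.994 × 4 × 1 = 214.7 kips → 214.7 / 2 = 107 kips.
Bearing: edge l_c = 1.75, r_n = 36.75 kips; interior l_c = 2.375, r_n = 47.25 kips; R_n = 36.75 + 3·47.25 = 178.5 kips → 89.2 kips.
Block shear: A_gv = 3.312, A_nv = 2.164, A_nt = 0.2422 in²; R_n = min(0.6F_uA_nv, 0.6F_yA_gv) + U_bs·F_u·A_nt = 107.8 kips → 53.9 kips.
Block shear governs: 53.9 kips.

53.9 kips (block shear governs)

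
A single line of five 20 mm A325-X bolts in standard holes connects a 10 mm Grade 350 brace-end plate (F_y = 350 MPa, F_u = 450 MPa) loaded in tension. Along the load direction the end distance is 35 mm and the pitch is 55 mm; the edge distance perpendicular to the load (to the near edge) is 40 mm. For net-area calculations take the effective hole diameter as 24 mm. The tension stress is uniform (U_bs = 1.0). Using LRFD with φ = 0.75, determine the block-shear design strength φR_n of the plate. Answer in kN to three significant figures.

Shear plane L_v = 35 + 4·55 = 255 mm; A_gv = 255 × 10 = 2550 mm².
A_nv = (255 − 4.5·24) × 10 = 1470 mm².
A_nt = (40 − 0.5·24) × 10 = 280 mm².
0.6 F_u A_nv = 396.9 kN; 0.6 F_y A_gv = 535.5 kN → shear rupture governs the shear term.
R_n = 396.9 + 1.0 × 450 × 280 / 1000 = 522.9 kN.
Design strength φR_n = 0.75 × 522.9 = 392 kN.

392 kN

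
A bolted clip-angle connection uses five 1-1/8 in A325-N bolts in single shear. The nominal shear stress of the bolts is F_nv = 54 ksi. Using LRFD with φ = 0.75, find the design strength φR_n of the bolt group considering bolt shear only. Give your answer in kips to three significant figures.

A_b = π × 1.125² / 4 = 0.994 in².
R_n = F_nv · A_b · n · n_s = 54 × 0.994 × 5 × 1 = 268.4 kips.
Design strength φR_n = 0.75 × 268.4 = 201 kips.

201 kips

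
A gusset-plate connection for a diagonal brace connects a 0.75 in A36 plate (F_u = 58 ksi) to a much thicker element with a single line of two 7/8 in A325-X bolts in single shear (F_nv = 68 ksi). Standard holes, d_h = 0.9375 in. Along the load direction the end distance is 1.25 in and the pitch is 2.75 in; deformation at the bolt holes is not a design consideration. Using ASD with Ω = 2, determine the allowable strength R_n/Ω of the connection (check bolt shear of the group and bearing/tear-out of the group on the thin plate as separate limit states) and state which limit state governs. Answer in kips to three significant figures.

Bolt shear: A_b = π·0.875²/4 = 0.6013 in²; R_n = 68 × 0.6013 × 2 × 1 = 81.78 kips → 81.78 / 2 = 40.9 kips.
Bearing (1.5 l_c t F_u ≤ 3.0 d t F_u): upper limit = 3.0·0.875·0.75·58 = 114.2 kips.
  Edge l_c = 1.25 − 0.9375/2 = 0.7812 → r_n = 50.98 kips; interior l_c = 2.75 − 0.9375 = 1.812 → r_n = 114.2 kips.
  R_n,bearing = 1·50.98 + 1·114.2 = 165.2 kips → 165.2 / 2 = 82.6 kips.
Bolt shear governs: 40.9 kips.

40.9 kips (bolt shear governs)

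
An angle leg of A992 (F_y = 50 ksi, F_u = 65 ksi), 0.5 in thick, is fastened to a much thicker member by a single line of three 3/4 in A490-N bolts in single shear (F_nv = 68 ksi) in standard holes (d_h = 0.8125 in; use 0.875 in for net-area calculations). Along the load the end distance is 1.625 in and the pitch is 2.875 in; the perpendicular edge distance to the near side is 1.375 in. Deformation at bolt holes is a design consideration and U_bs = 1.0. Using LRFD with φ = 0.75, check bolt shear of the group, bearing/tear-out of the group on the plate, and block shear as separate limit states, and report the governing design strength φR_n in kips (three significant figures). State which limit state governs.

Bolt shear: A_b = π·0.75²/4 = 0.4418 in²; R_n = 68 × 0.4418 × 3 × 1 = 90.12 kips → 0.75 × 90.12 = 67.6 kips.
Bearing: edge l_c = 1.219, r_n = 47.53 kips; interior l_c = 2.062, r_n = 58.5 kips; R_n = 47.53 + 2·58.5 = 164.5 kips → 123 kips.
Block shear: A_gv = 3.688, A_nv = 2.594, A_nt = 0.4688 in²; R_n = min(0.6F_uA_nv, 0.6F_yA_gv) + U_bs·F_u·A_nt = 131.6 kips → 98.7 kips.
Bolt shear governs: 67.6 kips.

67.6 kips (bolt shear governs)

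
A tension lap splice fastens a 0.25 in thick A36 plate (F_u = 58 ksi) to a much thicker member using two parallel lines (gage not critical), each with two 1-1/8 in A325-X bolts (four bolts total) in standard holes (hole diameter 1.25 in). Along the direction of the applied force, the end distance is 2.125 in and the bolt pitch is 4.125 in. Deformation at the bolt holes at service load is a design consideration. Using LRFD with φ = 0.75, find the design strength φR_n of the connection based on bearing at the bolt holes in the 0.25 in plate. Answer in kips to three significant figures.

Per bolt r_n = 1.2 l_c t F_u ≤ 2.4 d t F_u; upper limit = 2.4 × 1.125 × 0.25 × 58 = 39.15 kips.
Edge bolt: l_c = 2.125 − 1.25/2 = 1.5 in → 1.2 × 1.5 × 0.25 × 58 = 26.1 → r_n = 26.1 kips.
Interior bolts: l_c = 4.125 − 1.25 = 2.875 in → 1.2 × 2.875 × 0.25 × 58 = 50.02 → r_n = 39.15 kips.
R_n = 2 × 26.1 + 2 × 39.15 = 130.5 kips.
Design strength φR_n = 0.75 × 130.5 = 97.9 kips.

97.9 kips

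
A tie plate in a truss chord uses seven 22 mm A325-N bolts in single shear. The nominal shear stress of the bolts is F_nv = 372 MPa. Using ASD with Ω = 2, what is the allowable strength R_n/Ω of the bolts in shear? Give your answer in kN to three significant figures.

A_b = π × 22² / 4 = 380.1 mm².
R_n = F_nv · A_b · n · n_s = 372 × 380.1 × 7 × 1 / 1000 = 989.9 kN.
Allowable strength R_n/Ω = 989.9 / 2 = 495 kN.

495 kN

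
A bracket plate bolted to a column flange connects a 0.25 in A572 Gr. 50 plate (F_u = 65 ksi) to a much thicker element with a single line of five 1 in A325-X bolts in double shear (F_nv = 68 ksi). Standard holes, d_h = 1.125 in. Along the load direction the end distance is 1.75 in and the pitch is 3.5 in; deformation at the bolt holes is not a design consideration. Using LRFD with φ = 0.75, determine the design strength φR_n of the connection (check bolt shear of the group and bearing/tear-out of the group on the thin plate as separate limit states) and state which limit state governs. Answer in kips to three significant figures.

168 kips (bearing governs)

Bolt shear: A_b = π·1²/4 = 0.7854 in²; R_n = 68 × 0.7854 × 5 × 2 = 534.1 kips → 0.75 × 534.1 = 401 kips.
Bearing (1.5 l_c t F_u ≤ 3.0 d t F_u): upper limit = 3.0·1·0.25·65 = 48.75 kips.
  Edge l_c = 1.75 − 1.125/2 = 1.188 → r_n = 28.95 kips; interior l_c = 3.5 − 1.125 = 2.375 → r_n = 48.75 kips.
  R_n,bearing = 1·28.95 + 4·48.75 = 223.9 kips → 0.75 × 223.9 = 168 kips.
Bearing governs: 168 kips.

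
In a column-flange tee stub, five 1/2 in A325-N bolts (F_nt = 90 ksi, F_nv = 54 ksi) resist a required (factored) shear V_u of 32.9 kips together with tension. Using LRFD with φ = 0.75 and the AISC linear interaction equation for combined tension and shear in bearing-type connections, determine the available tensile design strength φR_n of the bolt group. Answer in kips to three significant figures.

A_b = π·0.5²/4 = 0.1963 in²; f_rv = 32.9 / (5 × 0.1963) = 33.51 ksi.
F'_nt = 1.3 F_nt − (F_nt / φF_nv) f_rv = 1.3·90 − (90/(0.75·54))·33.51 = 42.53 ksi, capped at F_nt → F'_nt = 42.53 ksi.
R_n = F'_nt · A_b · n = 42.53 × 0.1963 × 5 = 41.75 kips.
Design strength φR_n = 0.75 × 41.75 = 31.3 kips.

31.3 kips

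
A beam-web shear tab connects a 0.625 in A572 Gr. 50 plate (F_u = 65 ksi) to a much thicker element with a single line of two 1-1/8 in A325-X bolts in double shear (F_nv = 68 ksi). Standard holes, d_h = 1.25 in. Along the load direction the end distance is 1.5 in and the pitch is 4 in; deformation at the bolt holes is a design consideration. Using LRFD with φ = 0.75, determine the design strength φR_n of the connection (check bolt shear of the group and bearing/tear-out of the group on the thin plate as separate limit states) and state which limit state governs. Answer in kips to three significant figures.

114 kips (bearing governs)

Bolt shear: A_b = π·1.125²/4 = 0.994 in²; R_n = 68 × 0.994 × 2 × 2 = 270.4 kips → 0.75 × 270.4 = 203 kips.
Bearing (1.2 l_c t F_u ≤ 2.4 d t F_u): upper limit = 2.4·1.125·0.625·65 = 109.7 kips.
  Edge l_c = 1.5 − 1.25/2 = 0.875 → r_n = 42.66 kips; interior l_c = 4 − 1.25 = 2.75 → r_n = 109.7 kips.
  R_n,bearing = 1·42.66 + 1·109.7 = 152.3 kips → 0.75 × 152.3 = 114 kips.
Bearing governs: 114 kips.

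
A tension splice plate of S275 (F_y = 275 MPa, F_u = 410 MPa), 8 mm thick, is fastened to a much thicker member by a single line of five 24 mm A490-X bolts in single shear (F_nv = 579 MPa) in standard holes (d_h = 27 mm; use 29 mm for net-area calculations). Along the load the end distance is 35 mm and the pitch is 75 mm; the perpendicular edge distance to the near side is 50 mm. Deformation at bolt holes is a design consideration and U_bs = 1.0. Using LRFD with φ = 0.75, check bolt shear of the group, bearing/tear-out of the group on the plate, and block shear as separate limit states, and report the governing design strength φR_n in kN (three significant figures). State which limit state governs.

389 kN (block shear governs)

Bolt shear: A_b = π·24²/4 = 452.4 mm²; R_n = 579 × 452.4 × 5 × 1 / 1000 = 1310 kN → 0.75 × 1310 = 982 kN.
Bearing: edge l_c = 21.5, r_n = 84.62 kN; interior l_c = 48, r_n = 188.9 kN; R_n = 84.62 + 4·188.9 = 840.3 kN → 630 kN.
Block shear: A_gv = 2680, A_nv = 1636, A_nt = 284 mm²; R_n = min(0.6F_uA_nv, 0.6F_yA_gv) + U_bs·F_u·A_nt = 518.9 kN → 389 kN.
Block shear governs: 389 kN.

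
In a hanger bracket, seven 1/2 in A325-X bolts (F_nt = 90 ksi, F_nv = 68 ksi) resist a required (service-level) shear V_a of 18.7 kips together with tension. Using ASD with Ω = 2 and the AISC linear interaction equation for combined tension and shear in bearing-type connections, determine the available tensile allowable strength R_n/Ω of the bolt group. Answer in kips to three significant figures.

A_b = π·0.5²/4 = 0.1963 in²; f_rv = 18.7 / (7 × 0.1963) = 13.61 ksi.
F'_nt = 1.3 F_nt − (Ω F_nt / F_nv) f_rv = 1.3·90 − (2·90/68)·13.61 = 80.99 ksi, capped at F_nt → F'_nt = 80.99 ksi.
R_n = F'_nt · A_b · n = 80.99 × 0.1963 × 7 = 111.3 kips.
Allowable strength R_n/Ω = 111.3 / 2 = 55.7 kips.

55.7 kips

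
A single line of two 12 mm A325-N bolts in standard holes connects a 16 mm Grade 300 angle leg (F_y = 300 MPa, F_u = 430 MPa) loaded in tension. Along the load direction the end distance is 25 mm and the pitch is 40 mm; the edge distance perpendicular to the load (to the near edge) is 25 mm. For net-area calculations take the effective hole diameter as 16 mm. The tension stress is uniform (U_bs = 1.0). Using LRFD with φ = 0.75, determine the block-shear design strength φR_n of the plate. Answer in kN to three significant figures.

215 kN

Shear plane L_v = 25 + 1·40 = 65 mm; A_gv = 65 × 16 = 1040 mm².
A_nv = (65 − 1.5·16) × 16 = 656 mm².
A_nt = (25 − 0.5·16) × 16 = 272 mm².
0.6 F_u A_nv = 169.2 kN; 0.6 F_y A_gv = 187.2 kN → shear rupture governs the shear term.
R_n = 169.2 + 1.0 × 430 × 272 / 1000 = 286.2 kN.
Design strength φR_n = 0.75 × 286.2 = 215 kN.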